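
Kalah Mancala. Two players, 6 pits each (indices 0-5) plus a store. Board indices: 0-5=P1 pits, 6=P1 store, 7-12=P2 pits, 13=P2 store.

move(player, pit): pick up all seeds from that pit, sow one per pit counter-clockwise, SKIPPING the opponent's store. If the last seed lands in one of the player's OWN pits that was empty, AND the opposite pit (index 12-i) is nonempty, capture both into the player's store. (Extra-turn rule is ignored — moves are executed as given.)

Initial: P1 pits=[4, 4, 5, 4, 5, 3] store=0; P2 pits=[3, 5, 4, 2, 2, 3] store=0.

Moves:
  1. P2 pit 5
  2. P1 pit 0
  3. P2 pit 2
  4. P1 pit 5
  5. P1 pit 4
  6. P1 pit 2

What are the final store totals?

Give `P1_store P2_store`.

Answer: 3 2

Derivation:
Move 1: P2 pit5 -> P1=[5,5,5,4,5,3](0) P2=[3,5,4,2,2,0](1)
Move 2: P1 pit0 -> P1=[0,6,6,5,6,4](0) P2=[3,5,4,2,2,0](1)
Move 3: P2 pit2 -> P1=[0,6,6,5,6,4](0) P2=[3,5,0,3,3,1](2)
Move 4: P1 pit5 -> P1=[0,6,6,5,6,0](1) P2=[4,6,1,3,3,1](2)
Move 5: P1 pit4 -> P1=[0,6,6,5,0,1](2) P2=[5,7,2,4,3,1](2)
Move 6: P1 pit2 -> P1=[0,6,0,6,1,2](3) P2=[6,8,2,4,3,1](2)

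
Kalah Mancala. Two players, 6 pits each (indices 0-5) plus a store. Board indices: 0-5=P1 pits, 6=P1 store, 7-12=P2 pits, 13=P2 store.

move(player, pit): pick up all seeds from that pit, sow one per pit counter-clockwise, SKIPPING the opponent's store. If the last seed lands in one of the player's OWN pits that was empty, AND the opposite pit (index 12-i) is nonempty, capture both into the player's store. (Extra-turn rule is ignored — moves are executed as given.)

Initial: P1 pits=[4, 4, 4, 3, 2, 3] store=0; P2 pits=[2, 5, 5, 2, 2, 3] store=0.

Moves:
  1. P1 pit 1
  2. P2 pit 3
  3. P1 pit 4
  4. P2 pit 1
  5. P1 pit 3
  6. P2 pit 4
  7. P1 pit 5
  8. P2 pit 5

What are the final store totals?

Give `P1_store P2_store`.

Move 1: P1 pit1 -> P1=[4,0,5,4,3,4](0) P2=[2,5,5,2,2,3](0)
Move 2: P2 pit3 -> P1=[4,0,5,4,3,4](0) P2=[2,5,5,0,3,4](0)
Move 3: P1 pit4 -> P1=[4,0,5,4,0,5](1) P2=[3,5,5,0,3,4](0)
Move 4: P2 pit1 -> P1=[4,0,5,4,0,5](1) P2=[3,0,6,1,4,5](1)
Move 5: P1 pit3 -> P1=[4,0,5,0,1,6](2) P2=[4,0,6,1,4,5](1)
Move 6: P2 pit4 -> P1=[5,1,5,0,1,6](2) P2=[4,0,6,1,0,6](2)
Move 7: P1 pit5 -> P1=[5,1,5,0,1,0](3) P2=[5,1,7,2,1,6](2)
Move 8: P2 pit5 -> P1=[6,2,6,1,2,0](3) P2=[5,1,7,2,1,0](3)

Answer: 3 3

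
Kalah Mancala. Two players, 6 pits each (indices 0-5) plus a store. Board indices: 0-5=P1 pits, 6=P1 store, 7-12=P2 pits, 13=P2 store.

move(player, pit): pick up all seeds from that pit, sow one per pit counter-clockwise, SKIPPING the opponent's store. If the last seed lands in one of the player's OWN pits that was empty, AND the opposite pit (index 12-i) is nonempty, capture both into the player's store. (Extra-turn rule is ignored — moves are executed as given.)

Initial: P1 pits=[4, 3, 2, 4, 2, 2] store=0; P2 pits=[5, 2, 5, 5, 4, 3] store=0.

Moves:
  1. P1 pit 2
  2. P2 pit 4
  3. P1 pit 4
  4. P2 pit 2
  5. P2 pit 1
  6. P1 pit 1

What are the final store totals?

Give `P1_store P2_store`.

Answer: 1 2

Derivation:
Move 1: P1 pit2 -> P1=[4,3,0,5,3,2](0) P2=[5,2,5,5,4,3](0)
Move 2: P2 pit4 -> P1=[5,4,0,5,3,2](0) P2=[5,2,5,5,0,4](1)
Move 3: P1 pit4 -> P1=[5,4,0,5,0,3](1) P2=[6,2,5,5,0,4](1)
Move 4: P2 pit2 -> P1=[6,4,0,5,0,3](1) P2=[6,2,0,6,1,5](2)
Move 5: P2 pit1 -> P1=[6,4,0,5,0,3](1) P2=[6,0,1,7,1,5](2)
Move 6: P1 pit1 -> P1=[6,0,1,6,1,4](1) P2=[6,0,1,7,1,5](2)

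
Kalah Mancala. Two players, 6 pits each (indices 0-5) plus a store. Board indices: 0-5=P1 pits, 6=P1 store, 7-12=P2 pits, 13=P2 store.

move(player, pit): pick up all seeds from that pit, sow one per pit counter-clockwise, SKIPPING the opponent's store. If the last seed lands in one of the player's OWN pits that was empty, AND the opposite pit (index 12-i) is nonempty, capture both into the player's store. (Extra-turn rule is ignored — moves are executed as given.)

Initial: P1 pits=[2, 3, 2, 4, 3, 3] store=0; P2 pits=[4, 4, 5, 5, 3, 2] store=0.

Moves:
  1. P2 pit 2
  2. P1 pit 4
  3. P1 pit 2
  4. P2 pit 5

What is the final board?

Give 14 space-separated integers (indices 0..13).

Move 1: P2 pit2 -> P1=[3,3,2,4,3,3](0) P2=[4,4,0,6,4,3](1)
Move 2: P1 pit4 -> P1=[3,3,2,4,0,4](1) P2=[5,4,0,6,4,3](1)
Move 3: P1 pit2 -> P1=[3,3,0,5,0,4](6) P2=[5,0,0,6,4,3](1)
Move 4: P2 pit5 -> P1=[4,4,0,5,0,4](6) P2=[5,0,0,6,4,0](2)

Answer: 4 4 0 5 0 4 6 5 0 0 6 4 0 2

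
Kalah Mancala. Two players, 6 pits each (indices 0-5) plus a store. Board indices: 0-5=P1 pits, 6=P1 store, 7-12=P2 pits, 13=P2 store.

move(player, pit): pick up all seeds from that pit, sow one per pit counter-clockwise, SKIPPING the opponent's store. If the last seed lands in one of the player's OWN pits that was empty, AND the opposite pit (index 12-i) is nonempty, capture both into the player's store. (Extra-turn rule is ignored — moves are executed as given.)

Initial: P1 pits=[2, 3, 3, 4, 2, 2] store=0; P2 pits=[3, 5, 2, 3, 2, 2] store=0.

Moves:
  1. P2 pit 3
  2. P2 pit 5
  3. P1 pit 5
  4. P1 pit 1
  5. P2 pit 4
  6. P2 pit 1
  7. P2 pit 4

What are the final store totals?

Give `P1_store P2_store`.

Answer: 6 4

Derivation:
Move 1: P2 pit3 -> P1=[2,3,3,4,2,2](0) P2=[3,5,2,0,3,3](1)
Move 2: P2 pit5 -> P1=[3,4,3,4,2,2](0) P2=[3,5,2,0,3,0](2)
Move 3: P1 pit5 -> P1=[3,4,3,4,2,0](1) P2=[4,5,2,0,3,0](2)
Move 4: P1 pit1 -> P1=[3,0,4,5,3,0](6) P2=[0,5,2,0,3,0](2)
Move 5: P2 pit4 -> P1=[4,0,4,5,3,0](6) P2=[0,5,2,0,0,1](3)
Move 6: P2 pit1 -> P1=[4,0,4,5,3,0](6) P2=[0,0,3,1,1,2](4)
Move 7: P2 pit4 -> P1=[4,0,4,5,3,0](6) P2=[0,0,3,1,0,3](4)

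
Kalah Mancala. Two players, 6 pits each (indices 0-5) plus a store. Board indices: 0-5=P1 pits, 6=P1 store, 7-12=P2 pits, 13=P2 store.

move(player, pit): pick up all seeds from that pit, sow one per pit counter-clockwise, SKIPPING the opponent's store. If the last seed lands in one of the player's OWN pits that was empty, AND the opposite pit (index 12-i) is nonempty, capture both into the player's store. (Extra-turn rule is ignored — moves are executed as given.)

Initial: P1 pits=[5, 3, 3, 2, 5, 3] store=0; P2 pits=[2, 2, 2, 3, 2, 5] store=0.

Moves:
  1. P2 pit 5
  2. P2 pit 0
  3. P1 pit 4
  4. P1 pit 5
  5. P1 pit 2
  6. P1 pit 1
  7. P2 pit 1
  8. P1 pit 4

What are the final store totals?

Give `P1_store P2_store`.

Move 1: P2 pit5 -> P1=[6,4,4,3,5,3](0) P2=[2,2,2,3,2,0](1)
Move 2: P2 pit0 -> P1=[6,4,4,3,5,3](0) P2=[0,3,3,3,2,0](1)
Move 3: P1 pit4 -> P1=[6,4,4,3,0,4](1) P2=[1,4,4,3,2,0](1)
Move 4: P1 pit5 -> P1=[6,4,4,3,0,0](2) P2=[2,5,5,3,2,0](1)
Move 5: P1 pit2 -> P1=[6,4,0,4,1,1](3) P2=[2,5,5,3,2,0](1)
Move 6: P1 pit1 -> P1=[6,0,1,5,2,2](3) P2=[2,5,5,3,2,0](1)
Move 7: P2 pit1 -> P1=[6,0,1,5,2,2](3) P2=[2,0,6,4,3,1](2)
Move 8: P1 pit4 -> P1=[6,0,1,5,0,3](4) P2=[2,0,6,4,3,1](2)

Answer: 4 2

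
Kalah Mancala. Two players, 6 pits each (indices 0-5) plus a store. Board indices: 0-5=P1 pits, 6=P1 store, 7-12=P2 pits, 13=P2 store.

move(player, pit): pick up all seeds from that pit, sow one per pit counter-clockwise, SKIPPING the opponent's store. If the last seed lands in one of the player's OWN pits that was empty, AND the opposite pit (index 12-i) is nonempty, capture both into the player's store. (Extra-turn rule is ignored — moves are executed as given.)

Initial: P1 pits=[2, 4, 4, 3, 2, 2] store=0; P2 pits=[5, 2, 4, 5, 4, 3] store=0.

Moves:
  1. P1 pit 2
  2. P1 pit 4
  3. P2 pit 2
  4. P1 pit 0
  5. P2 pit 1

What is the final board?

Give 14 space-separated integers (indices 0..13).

Answer: 0 5 0 4 0 4 9 6 0 1 1 5 4 1

Derivation:
Move 1: P1 pit2 -> P1=[2,4,0,4,3,3](1) P2=[5,2,4,5,4,3](0)
Move 2: P1 pit4 -> P1=[2,4,0,4,0,4](2) P2=[6,2,4,5,4,3](0)
Move 3: P2 pit2 -> P1=[2,4,0,4,0,4](2) P2=[6,2,0,6,5,4](1)
Move 4: P1 pit0 -> P1=[0,5,0,4,0,4](9) P2=[6,2,0,0,5,4](1)
Move 5: P2 pit1 -> P1=[0,5,0,4,0,4](9) P2=[6,0,1,1,5,4](1)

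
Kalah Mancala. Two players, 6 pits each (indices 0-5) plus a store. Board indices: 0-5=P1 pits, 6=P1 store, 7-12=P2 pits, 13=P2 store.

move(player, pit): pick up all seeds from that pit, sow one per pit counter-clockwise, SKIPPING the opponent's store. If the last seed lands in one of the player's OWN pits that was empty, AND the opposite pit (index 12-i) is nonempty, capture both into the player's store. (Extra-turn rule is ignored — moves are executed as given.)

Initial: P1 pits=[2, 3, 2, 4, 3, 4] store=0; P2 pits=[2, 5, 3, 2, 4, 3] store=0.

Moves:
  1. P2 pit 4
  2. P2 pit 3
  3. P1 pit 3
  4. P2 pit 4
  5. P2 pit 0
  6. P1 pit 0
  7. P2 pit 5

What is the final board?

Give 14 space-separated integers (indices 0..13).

Move 1: P2 pit4 -> P1=[3,4,2,4,3,4](0) P2=[2,5,3,2,0,4](1)
Move 2: P2 pit3 -> P1=[3,4,2,4,3,4](0) P2=[2,5,3,0,1,5](1)
Move 3: P1 pit3 -> P1=[3,4,2,0,4,5](1) P2=[3,5,3,0,1,5](1)
Move 4: P2 pit4 -> P1=[3,4,2,0,4,5](1) P2=[3,5,3,0,0,6](1)
Move 5: P2 pit0 -> P1=[3,4,0,0,4,5](1) P2=[0,6,4,0,0,6](4)
Move 6: P1 pit0 -> P1=[0,5,1,0,4,5](6) P2=[0,6,0,0,0,6](4)
Move 7: P2 pit5 -> P1=[1,6,2,1,5,5](6) P2=[0,6,0,0,0,0](5)

Answer: 1 6 2 1 5 5 6 0 6 0 0 0 0 5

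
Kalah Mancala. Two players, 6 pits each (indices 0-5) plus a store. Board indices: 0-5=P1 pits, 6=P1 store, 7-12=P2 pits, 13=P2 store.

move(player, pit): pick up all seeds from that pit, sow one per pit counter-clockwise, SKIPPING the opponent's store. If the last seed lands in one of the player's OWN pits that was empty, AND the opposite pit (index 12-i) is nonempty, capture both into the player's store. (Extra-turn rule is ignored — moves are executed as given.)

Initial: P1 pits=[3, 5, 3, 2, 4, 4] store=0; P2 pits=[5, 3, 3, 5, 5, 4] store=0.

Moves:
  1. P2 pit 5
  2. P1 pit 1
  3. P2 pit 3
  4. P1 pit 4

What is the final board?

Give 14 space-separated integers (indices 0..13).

Move 1: P2 pit5 -> P1=[4,6,4,2,4,4](0) P2=[5,3,3,5,5,0](1)
Move 2: P1 pit1 -> P1=[4,0,5,3,5,5](1) P2=[6,3,3,5,5,0](1)
Move 3: P2 pit3 -> P1=[5,1,5,3,5,5](1) P2=[6,3,3,0,6,1](2)
Move 4: P1 pit4 -> P1=[5,1,5,3,0,6](2) P2=[7,4,4,0,6,1](2)

Answer: 5 1 5 3 0 6 2 7 4 4 0 6 1 2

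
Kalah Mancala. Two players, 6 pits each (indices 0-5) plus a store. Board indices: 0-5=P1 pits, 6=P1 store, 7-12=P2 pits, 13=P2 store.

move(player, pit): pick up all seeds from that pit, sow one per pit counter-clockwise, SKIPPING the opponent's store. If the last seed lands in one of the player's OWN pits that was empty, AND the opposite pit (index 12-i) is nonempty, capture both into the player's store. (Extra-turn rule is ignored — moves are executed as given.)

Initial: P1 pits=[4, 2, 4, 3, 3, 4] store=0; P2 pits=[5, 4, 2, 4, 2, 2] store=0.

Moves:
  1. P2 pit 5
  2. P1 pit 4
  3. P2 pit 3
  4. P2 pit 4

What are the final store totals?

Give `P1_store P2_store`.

Answer: 1 3

Derivation:
Move 1: P2 pit5 -> P1=[5,2,4,3,3,4](0) P2=[5,4,2,4,2,0](1)
Move 2: P1 pit4 -> P1=[5,2,4,3,0,5](1) P2=[6,4,2,4,2,0](1)
Move 3: P2 pit3 -> P1=[6,2,4,3,0,5](1) P2=[6,4,2,0,3,1](2)
Move 4: P2 pit4 -> P1=[7,2,4,3,0,5](1) P2=[6,4,2,0,0,2](3)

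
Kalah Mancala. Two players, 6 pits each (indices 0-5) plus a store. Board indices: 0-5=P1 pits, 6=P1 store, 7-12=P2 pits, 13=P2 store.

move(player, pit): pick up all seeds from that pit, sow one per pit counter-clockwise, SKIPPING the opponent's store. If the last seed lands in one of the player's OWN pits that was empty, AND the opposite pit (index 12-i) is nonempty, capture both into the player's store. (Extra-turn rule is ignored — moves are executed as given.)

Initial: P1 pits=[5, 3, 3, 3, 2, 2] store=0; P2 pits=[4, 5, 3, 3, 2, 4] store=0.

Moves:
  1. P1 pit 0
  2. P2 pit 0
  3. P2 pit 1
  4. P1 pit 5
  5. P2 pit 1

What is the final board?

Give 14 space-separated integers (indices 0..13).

Move 1: P1 pit0 -> P1=[0,4,4,4,3,3](0) P2=[4,5,3,3,2,4](0)
Move 2: P2 pit0 -> P1=[0,4,4,4,3,3](0) P2=[0,6,4,4,3,4](0)
Move 3: P2 pit1 -> P1=[1,4,4,4,3,3](0) P2=[0,0,5,5,4,5](1)
Move 4: P1 pit5 -> P1=[1,4,4,4,3,0](1) P2=[1,1,5,5,4,5](1)
Move 5: P2 pit1 -> P1=[1,4,4,4,3,0](1) P2=[1,0,6,5,4,5](1)

Answer: 1 4 4 4 3 0 1 1 0 6 5 4 5 1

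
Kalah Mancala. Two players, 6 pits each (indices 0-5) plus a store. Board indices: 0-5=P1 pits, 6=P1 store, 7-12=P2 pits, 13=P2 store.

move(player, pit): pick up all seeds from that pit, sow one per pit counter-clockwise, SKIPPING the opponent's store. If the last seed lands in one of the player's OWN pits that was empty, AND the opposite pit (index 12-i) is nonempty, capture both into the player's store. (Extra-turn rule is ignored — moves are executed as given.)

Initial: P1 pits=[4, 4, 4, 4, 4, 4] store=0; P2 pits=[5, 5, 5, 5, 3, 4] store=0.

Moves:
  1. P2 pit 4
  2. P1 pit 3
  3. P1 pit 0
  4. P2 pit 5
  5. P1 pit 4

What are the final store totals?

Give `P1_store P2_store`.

Answer: 2 2

Derivation:
Move 1: P2 pit4 -> P1=[5,4,4,4,4,4](0) P2=[5,5,5,5,0,5](1)
Move 2: P1 pit3 -> P1=[5,4,4,0,5,5](1) P2=[6,5,5,5,0,5](1)
Move 3: P1 pit0 -> P1=[0,5,5,1,6,6](1) P2=[6,5,5,5,0,5](1)
Move 4: P2 pit5 -> P1=[1,6,6,2,6,6](1) P2=[6,5,5,5,0,0](2)
Move 5: P1 pit4 -> P1=[1,6,6,2,0,7](2) P2=[7,6,6,6,0,0](2)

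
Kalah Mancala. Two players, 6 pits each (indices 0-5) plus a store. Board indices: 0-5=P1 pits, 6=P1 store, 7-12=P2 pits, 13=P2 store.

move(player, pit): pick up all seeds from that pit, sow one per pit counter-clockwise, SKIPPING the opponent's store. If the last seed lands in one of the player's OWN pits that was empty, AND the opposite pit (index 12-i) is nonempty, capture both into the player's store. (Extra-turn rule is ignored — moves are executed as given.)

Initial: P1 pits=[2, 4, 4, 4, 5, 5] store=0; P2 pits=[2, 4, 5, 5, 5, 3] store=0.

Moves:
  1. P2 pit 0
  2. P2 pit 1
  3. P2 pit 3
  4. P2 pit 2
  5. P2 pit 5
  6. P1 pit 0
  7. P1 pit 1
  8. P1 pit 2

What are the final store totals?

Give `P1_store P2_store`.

Answer: 2 4

Derivation:
Move 1: P2 pit0 -> P1=[2,4,4,4,5,5](0) P2=[0,5,6,5,5,3](0)
Move 2: P2 pit1 -> P1=[2,4,4,4,5,5](0) P2=[0,0,7,6,6,4](1)
Move 3: P2 pit3 -> P1=[3,5,5,4,5,5](0) P2=[0,0,7,0,7,5](2)
Move 4: P2 pit2 -> P1=[4,6,6,4,5,5](0) P2=[0,0,0,1,8,6](3)
Move 5: P2 pit5 -> P1=[5,7,7,5,6,5](0) P2=[0,0,0,1,8,0](4)
Move 6: P1 pit0 -> P1=[0,8,8,6,7,6](0) P2=[0,0,0,1,8,0](4)
Move 7: P1 pit1 -> P1=[0,0,9,7,8,7](1) P2=[1,1,1,1,8,0](4)
Move 8: P1 pit2 -> P1=[0,0,0,8,9,8](2) P2=[2,2,2,2,9,0](4)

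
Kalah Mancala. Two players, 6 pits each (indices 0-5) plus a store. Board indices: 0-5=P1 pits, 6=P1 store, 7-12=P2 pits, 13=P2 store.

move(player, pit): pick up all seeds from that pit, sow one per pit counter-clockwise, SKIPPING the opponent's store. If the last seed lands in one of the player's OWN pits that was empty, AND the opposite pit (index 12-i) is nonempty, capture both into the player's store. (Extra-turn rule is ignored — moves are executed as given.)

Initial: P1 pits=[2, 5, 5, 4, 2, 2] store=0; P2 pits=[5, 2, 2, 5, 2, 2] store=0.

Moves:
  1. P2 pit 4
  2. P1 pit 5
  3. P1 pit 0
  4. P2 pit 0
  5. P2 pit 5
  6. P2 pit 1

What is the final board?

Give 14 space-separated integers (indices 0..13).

Answer: 1 7 7 4 2 0 1 0 0 4 7 2 0 3

Derivation:
Move 1: P2 pit4 -> P1=[2,5,5,4,2,2](0) P2=[5,2,2,5,0,3](1)
Move 2: P1 pit5 -> P1=[2,5,5,4,2,0](1) P2=[6,2,2,5,0,3](1)
Move 3: P1 pit0 -> P1=[0,6,6,4,2,0](1) P2=[6,2,2,5,0,3](1)
Move 4: P2 pit0 -> P1=[0,6,6,4,2,0](1) P2=[0,3,3,6,1,4](2)
Move 5: P2 pit5 -> P1=[1,7,7,4,2,0](1) P2=[0,3,3,6,1,0](3)
Move 6: P2 pit1 -> P1=[1,7,7,4,2,0](1) P2=[0,0,4,7,2,0](3)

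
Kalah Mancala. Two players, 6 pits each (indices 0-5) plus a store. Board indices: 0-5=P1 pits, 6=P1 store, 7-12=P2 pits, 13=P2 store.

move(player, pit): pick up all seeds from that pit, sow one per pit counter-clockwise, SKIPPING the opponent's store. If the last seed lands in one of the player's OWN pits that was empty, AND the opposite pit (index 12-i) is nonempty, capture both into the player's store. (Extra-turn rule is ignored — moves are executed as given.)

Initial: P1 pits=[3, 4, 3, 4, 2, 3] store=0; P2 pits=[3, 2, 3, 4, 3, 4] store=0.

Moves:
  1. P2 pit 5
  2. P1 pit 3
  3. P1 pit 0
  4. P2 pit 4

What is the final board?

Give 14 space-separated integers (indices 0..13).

Answer: 1 6 5 1 4 4 1 4 2 3 4 0 1 2

Derivation:
Move 1: P2 pit5 -> P1=[4,5,4,4,2,3](0) P2=[3,2,3,4,3,0](1)
Move 2: P1 pit3 -> P1=[4,5,4,0,3,4](1) P2=[4,2,3,4,3,0](1)
Move 3: P1 pit0 -> P1=[0,6,5,1,4,4](1) P2=[4,2,3,4,3,0](1)
Move 4: P2 pit4 -> P1=[1,6,5,1,4,4](1) P2=[4,2,3,4,0,1](2)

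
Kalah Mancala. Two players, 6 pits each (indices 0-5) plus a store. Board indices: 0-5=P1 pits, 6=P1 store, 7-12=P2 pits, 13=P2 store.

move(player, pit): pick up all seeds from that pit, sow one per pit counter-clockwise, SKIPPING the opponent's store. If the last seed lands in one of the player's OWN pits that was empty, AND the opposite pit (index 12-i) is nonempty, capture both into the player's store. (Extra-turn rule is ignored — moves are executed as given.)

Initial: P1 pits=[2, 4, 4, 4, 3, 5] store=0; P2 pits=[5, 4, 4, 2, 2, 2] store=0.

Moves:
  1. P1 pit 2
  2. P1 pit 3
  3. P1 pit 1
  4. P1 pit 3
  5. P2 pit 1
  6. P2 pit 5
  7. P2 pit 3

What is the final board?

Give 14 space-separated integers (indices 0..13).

Answer: 3 1 1 0 7 8 2 6 0 5 0 4 1 3

Derivation:
Move 1: P1 pit2 -> P1=[2,4,0,5,4,6](1) P2=[5,4,4,2,2,2](0)
Move 2: P1 pit3 -> P1=[2,4,0,0,5,7](2) P2=[6,5,4,2,2,2](0)
Move 3: P1 pit1 -> P1=[2,0,1,1,6,8](2) P2=[6,5,4,2,2,2](0)
Move 4: P1 pit3 -> P1=[2,0,1,0,7,8](2) P2=[6,5,4,2,2,2](0)
Move 5: P2 pit1 -> P1=[2,0,1,0,7,8](2) P2=[6,0,5,3,3,3](1)
Move 6: P2 pit5 -> P1=[3,1,1,0,7,8](2) P2=[6,0,5,3,3,0](2)
Move 7: P2 pit3 -> P1=[3,1,1,0,7,8](2) P2=[6,0,5,0,4,1](3)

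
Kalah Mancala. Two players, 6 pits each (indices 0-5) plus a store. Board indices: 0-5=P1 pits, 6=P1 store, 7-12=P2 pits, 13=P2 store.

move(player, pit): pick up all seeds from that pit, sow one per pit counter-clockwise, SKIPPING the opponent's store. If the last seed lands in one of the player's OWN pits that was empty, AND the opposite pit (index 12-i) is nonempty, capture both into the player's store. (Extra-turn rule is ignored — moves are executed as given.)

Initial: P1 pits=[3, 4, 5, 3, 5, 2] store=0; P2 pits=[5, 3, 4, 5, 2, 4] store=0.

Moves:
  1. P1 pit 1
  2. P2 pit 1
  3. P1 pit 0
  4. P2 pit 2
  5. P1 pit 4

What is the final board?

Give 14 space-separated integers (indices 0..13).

Answer: 1 1 7 5 0 4 1 6 1 1 8 4 5 1

Derivation:
Move 1: P1 pit1 -> P1=[3,0,6,4,6,3](0) P2=[5,3,4,5,2,4](0)
Move 2: P2 pit1 -> P1=[3,0,6,4,6,3](0) P2=[5,0,5,6,3,4](0)
Move 3: P1 pit0 -> P1=[0,1,7,5,6,3](0) P2=[5,0,5,6,3,4](0)
Move 4: P2 pit2 -> P1=[1,1,7,5,6,3](0) P2=[5,0,0,7,4,5](1)
Move 5: P1 pit4 -> P1=[1,1,7,5,0,4](1) P2=[6,1,1,8,4,5](1)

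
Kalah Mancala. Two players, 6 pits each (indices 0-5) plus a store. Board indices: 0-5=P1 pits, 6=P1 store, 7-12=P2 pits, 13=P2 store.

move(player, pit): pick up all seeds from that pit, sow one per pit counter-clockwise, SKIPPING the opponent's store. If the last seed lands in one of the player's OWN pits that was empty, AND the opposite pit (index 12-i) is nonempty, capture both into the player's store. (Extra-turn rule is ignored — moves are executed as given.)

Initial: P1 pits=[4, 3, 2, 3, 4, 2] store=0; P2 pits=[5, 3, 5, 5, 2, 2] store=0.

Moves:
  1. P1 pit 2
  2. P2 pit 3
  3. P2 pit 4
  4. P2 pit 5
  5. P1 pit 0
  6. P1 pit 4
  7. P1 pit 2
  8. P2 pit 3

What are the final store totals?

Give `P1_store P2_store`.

Move 1: P1 pit2 -> P1=[4,3,0,4,5,2](0) P2=[5,3,5,5,2,2](0)
Move 2: P2 pit3 -> P1=[5,4,0,4,5,2](0) P2=[5,3,5,0,3,3](1)
Move 3: P2 pit4 -> P1=[6,4,0,4,5,2](0) P2=[5,3,5,0,0,4](2)
Move 4: P2 pit5 -> P1=[7,5,1,4,5,2](0) P2=[5,3,5,0,0,0](3)
Move 5: P1 pit0 -> P1=[0,6,2,5,6,3](1) P2=[6,3,5,0,0,0](3)
Move 6: P1 pit4 -> P1=[0,6,2,5,0,4](2) P2=[7,4,6,1,0,0](3)
Move 7: P1 pit2 -> P1=[0,6,0,6,0,4](7) P2=[7,0,6,1,0,0](3)
Move 8: P2 pit3 -> P1=[0,0,0,6,0,4](7) P2=[7,0,6,0,0,0](10)

Answer: 7 10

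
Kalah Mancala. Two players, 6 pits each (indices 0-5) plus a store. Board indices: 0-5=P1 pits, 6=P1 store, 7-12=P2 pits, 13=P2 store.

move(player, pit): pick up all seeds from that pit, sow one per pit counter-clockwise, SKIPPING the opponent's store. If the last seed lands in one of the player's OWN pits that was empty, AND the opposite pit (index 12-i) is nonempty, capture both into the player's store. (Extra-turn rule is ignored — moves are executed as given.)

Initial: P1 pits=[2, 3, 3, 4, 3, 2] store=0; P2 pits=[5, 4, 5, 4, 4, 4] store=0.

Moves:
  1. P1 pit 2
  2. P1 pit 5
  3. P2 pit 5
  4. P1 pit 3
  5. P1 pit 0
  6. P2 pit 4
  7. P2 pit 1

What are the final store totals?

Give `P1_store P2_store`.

Move 1: P1 pit2 -> P1=[2,3,0,5,4,3](0) P2=[5,4,5,4,4,4](0)
Move 2: P1 pit5 -> P1=[2,3,0,5,4,0](1) P2=[6,5,5,4,4,4](0)
Move 3: P2 pit5 -> P1=[3,4,1,5,4,0](1) P2=[6,5,5,4,4,0](1)
Move 4: P1 pit3 -> P1=[3,4,1,0,5,1](2) P2=[7,6,5,4,4,0](1)
Move 5: P1 pit0 -> P1=[0,5,2,0,5,1](8) P2=[7,6,0,4,4,0](1)
Move 6: P2 pit4 -> P1=[1,6,2,0,5,1](8) P2=[7,6,0,4,0,1](2)
Move 7: P2 pit1 -> P1=[2,6,2,0,5,1](8) P2=[7,0,1,5,1,2](3)

Answer: 8 3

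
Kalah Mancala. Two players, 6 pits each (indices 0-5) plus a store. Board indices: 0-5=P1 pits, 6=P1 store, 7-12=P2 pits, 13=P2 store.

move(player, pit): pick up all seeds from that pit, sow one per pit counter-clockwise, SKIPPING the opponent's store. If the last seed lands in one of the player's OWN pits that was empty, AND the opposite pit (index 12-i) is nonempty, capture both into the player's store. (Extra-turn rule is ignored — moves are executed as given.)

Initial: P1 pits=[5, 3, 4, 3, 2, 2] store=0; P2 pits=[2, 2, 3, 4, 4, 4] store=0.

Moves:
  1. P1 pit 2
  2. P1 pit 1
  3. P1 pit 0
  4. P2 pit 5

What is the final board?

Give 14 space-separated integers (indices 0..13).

Move 1: P1 pit2 -> P1=[5,3,0,4,3,3](1) P2=[2,2,3,4,4,4](0)
Move 2: P1 pit1 -> P1=[5,0,1,5,4,3](1) P2=[2,2,3,4,4,4](0)
Move 3: P1 pit0 -> P1=[0,1,2,6,5,4](1) P2=[2,2,3,4,4,4](0)
Move 4: P2 pit5 -> P1=[1,2,3,6,5,4](1) P2=[2,2,3,4,4,0](1)

Answer: 1 2 3 6 5 4 1 2 2 3 4 4 0 1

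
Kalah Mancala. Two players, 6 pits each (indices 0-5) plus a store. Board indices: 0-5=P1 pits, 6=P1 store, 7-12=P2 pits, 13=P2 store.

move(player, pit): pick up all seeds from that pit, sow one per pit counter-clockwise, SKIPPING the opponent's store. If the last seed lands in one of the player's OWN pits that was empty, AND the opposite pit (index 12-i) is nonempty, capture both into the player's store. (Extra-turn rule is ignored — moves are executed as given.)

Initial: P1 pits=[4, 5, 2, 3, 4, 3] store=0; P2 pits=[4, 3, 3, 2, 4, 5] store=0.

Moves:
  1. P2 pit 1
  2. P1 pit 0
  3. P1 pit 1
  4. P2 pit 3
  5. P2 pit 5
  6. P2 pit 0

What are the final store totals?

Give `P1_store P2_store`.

Answer: 1 4

Derivation:
Move 1: P2 pit1 -> P1=[4,5,2,3,4,3](0) P2=[4,0,4,3,5,5](0)
Move 2: P1 pit0 -> P1=[0,6,3,4,5,3](0) P2=[4,0,4,3,5,5](0)
Move 3: P1 pit1 -> P1=[0,0,4,5,6,4](1) P2=[5,0,4,3,5,5](0)
Move 4: P2 pit3 -> P1=[0,0,4,5,6,4](1) P2=[5,0,4,0,6,6](1)
Move 5: P2 pit5 -> P1=[1,1,5,6,7,4](1) P2=[5,0,4,0,6,0](2)
Move 6: P2 pit0 -> P1=[0,1,5,6,7,4](1) P2=[0,1,5,1,7,0](4)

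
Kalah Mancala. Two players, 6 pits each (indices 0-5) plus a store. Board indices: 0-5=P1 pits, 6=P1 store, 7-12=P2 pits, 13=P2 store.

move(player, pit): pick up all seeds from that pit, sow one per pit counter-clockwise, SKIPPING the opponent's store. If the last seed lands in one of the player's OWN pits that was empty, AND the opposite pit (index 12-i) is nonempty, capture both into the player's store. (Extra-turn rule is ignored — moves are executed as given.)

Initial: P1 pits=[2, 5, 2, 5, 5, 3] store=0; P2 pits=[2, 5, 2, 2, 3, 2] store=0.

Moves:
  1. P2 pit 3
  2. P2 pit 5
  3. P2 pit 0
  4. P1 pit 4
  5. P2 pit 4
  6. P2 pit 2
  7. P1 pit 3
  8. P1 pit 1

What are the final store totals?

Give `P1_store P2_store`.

Move 1: P2 pit3 -> P1=[2,5,2,5,5,3](0) P2=[2,5,2,0,4,3](0)
Move 2: P2 pit5 -> P1=[3,6,2,5,5,3](0) P2=[2,5,2,0,4,0](1)
Move 3: P2 pit0 -> P1=[3,6,2,5,5,3](0) P2=[0,6,3,0,4,0](1)
Move 4: P1 pit4 -> P1=[3,6,2,5,0,4](1) P2=[1,7,4,0,4,0](1)
Move 5: P2 pit4 -> P1=[4,7,2,5,0,4](1) P2=[1,7,4,0,0,1](2)
Move 6: P2 pit2 -> P1=[4,7,2,5,0,4](1) P2=[1,7,0,1,1,2](3)
Move 7: P1 pit3 -> P1=[4,7,2,0,1,5](2) P2=[2,8,0,1,1,2](3)
Move 8: P1 pit1 -> P1=[4,0,3,1,2,6](3) P2=[3,9,0,1,1,2](3)

Answer: 3 3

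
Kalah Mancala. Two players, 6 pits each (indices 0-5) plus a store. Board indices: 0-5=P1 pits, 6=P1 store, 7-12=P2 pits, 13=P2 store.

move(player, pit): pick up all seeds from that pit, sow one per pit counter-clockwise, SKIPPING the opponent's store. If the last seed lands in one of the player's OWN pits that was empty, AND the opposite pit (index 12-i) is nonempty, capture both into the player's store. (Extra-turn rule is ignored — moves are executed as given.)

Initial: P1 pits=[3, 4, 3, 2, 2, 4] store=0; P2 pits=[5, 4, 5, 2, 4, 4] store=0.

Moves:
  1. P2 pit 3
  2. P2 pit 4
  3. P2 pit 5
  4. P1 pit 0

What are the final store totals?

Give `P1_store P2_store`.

Move 1: P2 pit3 -> P1=[3,4,3,2,2,4](0) P2=[5,4,5,0,5,5](0)
Move 2: P2 pit4 -> P1=[4,5,4,2,2,4](0) P2=[5,4,5,0,0,6](1)
Move 3: P2 pit5 -> P1=[5,6,5,3,3,4](0) P2=[5,4,5,0,0,0](2)
Move 4: P1 pit0 -> P1=[0,7,6,4,4,5](0) P2=[5,4,5,0,0,0](2)

Answer: 0 2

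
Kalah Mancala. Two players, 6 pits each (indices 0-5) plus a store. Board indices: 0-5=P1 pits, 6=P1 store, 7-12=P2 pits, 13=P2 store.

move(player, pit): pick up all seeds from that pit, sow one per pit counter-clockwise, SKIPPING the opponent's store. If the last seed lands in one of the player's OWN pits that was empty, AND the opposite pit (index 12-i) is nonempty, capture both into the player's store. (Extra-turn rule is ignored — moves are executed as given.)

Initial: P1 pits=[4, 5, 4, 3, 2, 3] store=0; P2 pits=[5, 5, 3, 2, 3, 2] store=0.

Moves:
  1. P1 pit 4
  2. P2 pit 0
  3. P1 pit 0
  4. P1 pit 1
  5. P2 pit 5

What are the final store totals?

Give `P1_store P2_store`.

Answer: 9 1

Derivation:
Move 1: P1 pit4 -> P1=[4,5,4,3,0,4](1) P2=[5,5,3,2,3,2](0)
Move 2: P2 pit0 -> P1=[4,5,4,3,0,4](1) P2=[0,6,4,3,4,3](0)
Move 3: P1 pit0 -> P1=[0,6,5,4,0,4](8) P2=[0,0,4,3,4,3](0)
Move 4: P1 pit1 -> P1=[0,0,6,5,1,5](9) P2=[1,0,4,3,4,3](0)
Move 5: P2 pit5 -> P1=[1,1,6,5,1,5](9) P2=[1,0,4,3,4,0](1)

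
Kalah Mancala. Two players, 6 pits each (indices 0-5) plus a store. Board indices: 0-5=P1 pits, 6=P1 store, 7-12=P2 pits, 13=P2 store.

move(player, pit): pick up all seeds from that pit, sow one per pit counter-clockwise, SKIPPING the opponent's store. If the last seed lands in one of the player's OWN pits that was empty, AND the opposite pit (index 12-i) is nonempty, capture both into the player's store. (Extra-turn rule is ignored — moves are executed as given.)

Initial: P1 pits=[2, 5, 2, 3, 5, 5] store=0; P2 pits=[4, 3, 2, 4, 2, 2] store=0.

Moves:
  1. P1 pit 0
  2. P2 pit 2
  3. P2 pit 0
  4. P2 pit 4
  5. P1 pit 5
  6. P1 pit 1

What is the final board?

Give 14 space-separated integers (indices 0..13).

Move 1: P1 pit0 -> P1=[0,6,3,3,5,5](0) P2=[4,3,2,4,2,2](0)
Move 2: P2 pit2 -> P1=[0,6,3,3,5,5](0) P2=[4,3,0,5,3,2](0)
Move 3: P2 pit0 -> P1=[0,6,3,3,5,5](0) P2=[0,4,1,6,4,2](0)
Move 4: P2 pit4 -> P1=[1,7,3,3,5,5](0) P2=[0,4,1,6,0,3](1)
Move 5: P1 pit5 -> P1=[1,7,3,3,5,0](1) P2=[1,5,2,7,0,3](1)
Move 6: P1 pit1 -> P1=[1,0,4,4,6,1](2) P2=[2,6,2,7,0,3](1)

Answer: 1 0 4 4 6 1 2 2 6 2 7 0 3 1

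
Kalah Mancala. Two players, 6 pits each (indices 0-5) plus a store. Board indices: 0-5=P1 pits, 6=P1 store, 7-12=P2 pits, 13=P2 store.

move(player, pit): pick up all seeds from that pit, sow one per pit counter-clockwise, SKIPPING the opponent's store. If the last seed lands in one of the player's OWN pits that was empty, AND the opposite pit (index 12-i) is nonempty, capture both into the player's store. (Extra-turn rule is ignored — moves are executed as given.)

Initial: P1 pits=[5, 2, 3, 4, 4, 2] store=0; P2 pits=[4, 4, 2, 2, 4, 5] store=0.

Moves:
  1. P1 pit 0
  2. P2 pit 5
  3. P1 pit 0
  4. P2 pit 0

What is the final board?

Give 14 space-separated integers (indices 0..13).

Answer: 0 5 5 6 5 3 0 0 5 3 3 5 0 1

Derivation:
Move 1: P1 pit0 -> P1=[0,3,4,5,5,3](0) P2=[4,4,2,2,4,5](0)
Move 2: P2 pit5 -> P1=[1,4,5,6,5,3](0) P2=[4,4,2,2,4,0](1)
Move 3: P1 pit0 -> P1=[0,5,5,6,5,3](0) P2=[4,4,2,2,4,0](1)
Move 4: P2 pit0 -> P1=[0,5,5,6,5,3](0) P2=[0,5,3,3,5,0](1)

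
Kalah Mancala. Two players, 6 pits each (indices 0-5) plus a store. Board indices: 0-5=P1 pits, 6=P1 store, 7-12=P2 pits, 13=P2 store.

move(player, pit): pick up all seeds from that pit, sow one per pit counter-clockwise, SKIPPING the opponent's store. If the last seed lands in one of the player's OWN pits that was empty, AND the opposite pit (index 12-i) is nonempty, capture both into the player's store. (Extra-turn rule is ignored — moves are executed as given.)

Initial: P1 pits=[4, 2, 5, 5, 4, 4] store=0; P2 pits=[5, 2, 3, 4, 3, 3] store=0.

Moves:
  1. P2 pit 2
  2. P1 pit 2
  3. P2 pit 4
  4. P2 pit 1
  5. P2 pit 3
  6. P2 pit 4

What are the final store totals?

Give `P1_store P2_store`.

Answer: 1 2

Derivation:
Move 1: P2 pit2 -> P1=[4,2,5,5,4,4](0) P2=[5,2,0,5,4,4](0)
Move 2: P1 pit2 -> P1=[4,2,0,6,5,5](1) P2=[6,2,0,5,4,4](0)
Move 3: P2 pit4 -> P1=[5,3,0,6,5,5](1) P2=[6,2,0,5,0,5](1)
Move 4: P2 pit1 -> P1=[5,3,0,6,5,5](1) P2=[6,0,1,6,0,5](1)
Move 5: P2 pit3 -> P1=[6,4,1,6,5,5](1) P2=[6,0,1,0,1,6](2)
Move 6: P2 pit4 -> P1=[6,4,1,6,5,5](1) P2=[6,0,1,0,0,7](2)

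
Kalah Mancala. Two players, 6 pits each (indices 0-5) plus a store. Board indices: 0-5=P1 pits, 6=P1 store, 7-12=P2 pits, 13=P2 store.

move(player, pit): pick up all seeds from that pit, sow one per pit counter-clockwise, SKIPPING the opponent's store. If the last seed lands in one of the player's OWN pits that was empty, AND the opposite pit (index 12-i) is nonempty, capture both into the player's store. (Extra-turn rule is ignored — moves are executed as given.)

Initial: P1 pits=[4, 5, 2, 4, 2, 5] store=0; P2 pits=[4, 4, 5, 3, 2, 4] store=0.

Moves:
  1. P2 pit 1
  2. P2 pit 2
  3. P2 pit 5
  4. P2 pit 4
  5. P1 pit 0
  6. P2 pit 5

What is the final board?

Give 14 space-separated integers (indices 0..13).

Answer: 0 9 4 6 4 6 1 5 0 0 5 0 0 4

Derivation:
Move 1: P2 pit1 -> P1=[4,5,2,4,2,5](0) P2=[4,0,6,4,3,5](0)
Move 2: P2 pit2 -> P1=[5,6,2,4,2,5](0) P2=[4,0,0,5,4,6](1)
Move 3: P2 pit5 -> P1=[6,7,3,5,3,5](0) P2=[4,0,0,5,4,0](2)
Move 4: P2 pit4 -> P1=[7,8,3,5,3,5](0) P2=[4,0,0,5,0,1](3)
Move 5: P1 pit0 -> P1=[0,9,4,6,4,6](1) P2=[5,0,0,5,0,1](3)
Move 6: P2 pit5 -> P1=[0,9,4,6,4,6](1) P2=[5,0,0,5,0,0](4)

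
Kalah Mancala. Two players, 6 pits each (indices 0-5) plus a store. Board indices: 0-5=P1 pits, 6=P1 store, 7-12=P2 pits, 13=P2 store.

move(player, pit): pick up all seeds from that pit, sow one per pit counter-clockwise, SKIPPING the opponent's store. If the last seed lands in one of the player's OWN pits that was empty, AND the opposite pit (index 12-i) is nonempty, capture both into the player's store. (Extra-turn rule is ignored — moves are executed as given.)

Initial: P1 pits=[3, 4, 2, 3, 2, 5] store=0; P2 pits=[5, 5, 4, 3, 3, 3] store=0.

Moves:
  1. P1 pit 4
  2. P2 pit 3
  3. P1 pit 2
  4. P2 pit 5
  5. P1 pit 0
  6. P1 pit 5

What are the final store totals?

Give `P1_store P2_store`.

Answer: 8 2

Derivation:
Move 1: P1 pit4 -> P1=[3,4,2,3,0,6](1) P2=[5,5,4,3,3,3](0)
Move 2: P2 pit3 -> P1=[3,4,2,3,0,6](1) P2=[5,5,4,0,4,4](1)
Move 3: P1 pit2 -> P1=[3,4,0,4,0,6](7) P2=[5,0,4,0,4,4](1)
Move 4: P2 pit5 -> P1=[4,5,1,4,0,6](7) P2=[5,0,4,0,4,0](2)
Move 5: P1 pit0 -> P1=[0,6,2,5,1,6](7) P2=[5,0,4,0,4,0](2)
Move 6: P1 pit5 -> P1=[0,6,2,5,1,0](8) P2=[6,1,5,1,5,0](2)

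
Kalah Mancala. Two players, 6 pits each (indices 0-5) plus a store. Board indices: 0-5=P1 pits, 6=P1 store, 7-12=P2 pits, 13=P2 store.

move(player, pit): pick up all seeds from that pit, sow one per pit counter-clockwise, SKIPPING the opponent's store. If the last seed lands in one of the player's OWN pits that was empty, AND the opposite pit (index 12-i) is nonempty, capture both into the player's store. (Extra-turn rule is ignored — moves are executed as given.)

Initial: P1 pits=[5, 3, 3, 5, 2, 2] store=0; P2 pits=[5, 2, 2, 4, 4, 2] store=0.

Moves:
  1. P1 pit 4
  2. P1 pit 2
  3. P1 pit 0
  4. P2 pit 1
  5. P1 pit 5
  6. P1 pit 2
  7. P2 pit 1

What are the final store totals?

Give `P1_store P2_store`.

Answer: 2 0

Derivation:
Move 1: P1 pit4 -> P1=[5,3,3,5,0,3](1) P2=[5,2,2,4,4,2](0)
Move 2: P1 pit2 -> P1=[5,3,0,6,1,4](1) P2=[5,2,2,4,4,2](0)
Move 3: P1 pit0 -> P1=[0,4,1,7,2,5](1) P2=[5,2,2,4,4,2](0)
Move 4: P2 pit1 -> P1=[0,4,1,7,2,5](1) P2=[5,0,3,5,4,2](0)
Move 5: P1 pit5 -> P1=[0,4,1,7,2,0](2) P2=[6,1,4,6,4,2](0)
Move 6: P1 pit2 -> P1=[0,4,0,8,2,0](2) P2=[6,1,4,6,4,2](0)
Move 7: P2 pit1 -> P1=[0,4,0,8,2,0](2) P2=[6,0,5,6,4,2](0)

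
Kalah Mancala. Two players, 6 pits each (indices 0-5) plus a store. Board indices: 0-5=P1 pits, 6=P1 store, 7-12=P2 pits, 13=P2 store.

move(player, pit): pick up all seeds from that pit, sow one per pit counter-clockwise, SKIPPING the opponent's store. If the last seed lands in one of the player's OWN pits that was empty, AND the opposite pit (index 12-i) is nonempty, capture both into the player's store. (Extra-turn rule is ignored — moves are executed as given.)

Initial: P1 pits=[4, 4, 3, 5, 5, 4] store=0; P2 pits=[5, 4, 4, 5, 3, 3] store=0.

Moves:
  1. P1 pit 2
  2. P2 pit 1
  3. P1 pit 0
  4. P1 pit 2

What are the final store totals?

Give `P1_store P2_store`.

Move 1: P1 pit2 -> P1=[4,4,0,6,6,5](0) P2=[5,4,4,5,3,3](0)
Move 2: P2 pit1 -> P1=[4,4,0,6,6,5](0) P2=[5,0,5,6,4,4](0)
Move 3: P1 pit0 -> P1=[0,5,1,7,7,5](0) P2=[5,0,5,6,4,4](0)
Move 4: P1 pit2 -> P1=[0,5,0,8,7,5](0) P2=[5,0,5,6,4,4](0)

Answer: 0 0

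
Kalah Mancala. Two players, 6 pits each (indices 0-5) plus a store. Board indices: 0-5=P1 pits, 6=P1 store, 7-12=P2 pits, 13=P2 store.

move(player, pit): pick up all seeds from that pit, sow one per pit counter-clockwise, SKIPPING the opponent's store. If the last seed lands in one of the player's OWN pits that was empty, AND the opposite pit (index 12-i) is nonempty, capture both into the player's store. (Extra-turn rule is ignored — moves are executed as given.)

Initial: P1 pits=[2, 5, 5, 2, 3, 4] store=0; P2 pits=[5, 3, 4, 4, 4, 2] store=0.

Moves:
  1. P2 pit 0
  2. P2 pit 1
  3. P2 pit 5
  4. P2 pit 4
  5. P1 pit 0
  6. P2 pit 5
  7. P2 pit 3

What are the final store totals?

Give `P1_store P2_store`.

Answer: 0 4

Derivation:
Move 1: P2 pit0 -> P1=[2,5,5,2,3,4](0) P2=[0,4,5,5,5,3](0)
Move 2: P2 pit1 -> P1=[2,5,5,2,3,4](0) P2=[0,0,6,6,6,4](0)
Move 3: P2 pit5 -> P1=[3,6,6,2,3,4](0) P2=[0,0,6,6,6,0](1)
Move 4: P2 pit4 -> P1=[4,7,7,3,3,4](0) P2=[0,0,6,6,0,1](2)
Move 5: P1 pit0 -> P1=[0,8,8,4,4,4](0) P2=[0,0,6,6,0,1](2)
Move 6: P2 pit5 -> P1=[0,8,8,4,4,4](0) P2=[0,0,6,6,0,0](3)
Move 7: P2 pit3 -> P1=[1,9,9,4,4,4](0) P2=[0,0,6,0,1,1](4)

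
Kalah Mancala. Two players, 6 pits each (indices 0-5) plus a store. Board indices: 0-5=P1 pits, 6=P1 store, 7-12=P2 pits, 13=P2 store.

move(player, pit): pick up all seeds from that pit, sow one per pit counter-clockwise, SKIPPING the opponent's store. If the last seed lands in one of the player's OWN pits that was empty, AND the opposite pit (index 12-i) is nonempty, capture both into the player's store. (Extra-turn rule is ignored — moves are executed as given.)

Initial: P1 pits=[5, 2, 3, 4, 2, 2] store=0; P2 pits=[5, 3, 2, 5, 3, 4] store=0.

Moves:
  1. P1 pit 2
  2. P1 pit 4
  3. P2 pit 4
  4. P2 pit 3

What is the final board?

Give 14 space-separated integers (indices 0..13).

Move 1: P1 pit2 -> P1=[5,2,0,5,3,3](0) P2=[5,3,2,5,3,4](0)
Move 2: P1 pit4 -> P1=[5,2,0,5,0,4](1) P2=[6,3,2,5,3,4](0)
Move 3: P2 pit4 -> P1=[6,2,0,5,0,4](1) P2=[6,3,2,5,0,5](1)
Move 4: P2 pit3 -> P1=[7,3,0,5,0,4](1) P2=[6,3,2,0,1,6](2)

Answer: 7 3 0 5 0 4 1 6 3 2 0 1 6 2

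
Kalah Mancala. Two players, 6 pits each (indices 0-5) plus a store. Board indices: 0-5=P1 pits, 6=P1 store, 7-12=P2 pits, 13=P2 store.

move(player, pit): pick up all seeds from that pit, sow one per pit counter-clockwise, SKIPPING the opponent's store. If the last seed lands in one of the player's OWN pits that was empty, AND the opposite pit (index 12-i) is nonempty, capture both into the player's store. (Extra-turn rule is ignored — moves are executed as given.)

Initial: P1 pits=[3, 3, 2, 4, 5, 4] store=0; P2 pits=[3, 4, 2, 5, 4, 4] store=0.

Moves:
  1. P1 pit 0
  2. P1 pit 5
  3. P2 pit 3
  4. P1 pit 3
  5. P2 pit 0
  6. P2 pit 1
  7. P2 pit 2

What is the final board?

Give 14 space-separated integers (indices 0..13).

Answer: 3 6 3 0 6 1 2 0 0 0 3 8 8 3

Derivation:
Move 1: P1 pit0 -> P1=[0,4,3,5,5,4](0) P2=[3,4,2,5,4,4](0)
Move 2: P1 pit5 -> P1=[0,4,3,5,5,0](1) P2=[4,5,3,5,4,4](0)
Move 3: P2 pit3 -> P1=[1,5,3,5,5,0](1) P2=[4,5,3,0,5,5](1)
Move 4: P1 pit3 -> P1=[1,5,3,0,6,1](2) P2=[5,6,3,0,5,5](1)
Move 5: P2 pit0 -> P1=[1,5,3,0,6,1](2) P2=[0,7,4,1,6,6](1)
Move 6: P2 pit1 -> P1=[2,6,3,0,6,1](2) P2=[0,0,5,2,7,7](2)
Move 7: P2 pit2 -> P1=[3,6,3,0,6,1](2) P2=[0,0,0,3,8,8](3)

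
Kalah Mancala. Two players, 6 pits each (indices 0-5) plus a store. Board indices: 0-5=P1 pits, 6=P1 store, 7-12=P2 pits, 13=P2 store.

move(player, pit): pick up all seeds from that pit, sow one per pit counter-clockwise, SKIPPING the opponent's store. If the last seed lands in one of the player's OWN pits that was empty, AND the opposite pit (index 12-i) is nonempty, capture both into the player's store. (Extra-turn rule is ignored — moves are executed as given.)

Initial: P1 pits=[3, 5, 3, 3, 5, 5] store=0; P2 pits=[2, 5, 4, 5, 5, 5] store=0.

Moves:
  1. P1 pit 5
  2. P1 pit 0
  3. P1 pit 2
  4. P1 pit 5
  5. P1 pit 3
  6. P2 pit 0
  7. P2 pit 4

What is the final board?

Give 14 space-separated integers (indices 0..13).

Move 1: P1 pit5 -> P1=[3,5,3,3,5,0](1) P2=[3,6,5,6,5,5](0)
Move 2: P1 pit0 -> P1=[0,6,4,4,5,0](1) P2=[3,6,5,6,5,5](0)
Move 3: P1 pit2 -> P1=[0,6,0,5,6,1](2) P2=[3,6,5,6,5,5](0)
Move 4: P1 pit5 -> P1=[0,6,0,5,6,0](3) P2=[3,6,5,6,5,5](0)
Move 5: P1 pit3 -> P1=[0,6,0,0,7,1](4) P2=[4,7,5,6,5,5](0)
Move 6: P2 pit0 -> P1=[0,6,0,0,7,1](4) P2=[0,8,6,7,6,5](0)
Move 7: P2 pit4 -> P1=[1,7,1,1,7,1](4) P2=[0,8,6,7,0,6](1)

Answer: 1 7 1 1 7 1 4 0 8 6 7 0 6 1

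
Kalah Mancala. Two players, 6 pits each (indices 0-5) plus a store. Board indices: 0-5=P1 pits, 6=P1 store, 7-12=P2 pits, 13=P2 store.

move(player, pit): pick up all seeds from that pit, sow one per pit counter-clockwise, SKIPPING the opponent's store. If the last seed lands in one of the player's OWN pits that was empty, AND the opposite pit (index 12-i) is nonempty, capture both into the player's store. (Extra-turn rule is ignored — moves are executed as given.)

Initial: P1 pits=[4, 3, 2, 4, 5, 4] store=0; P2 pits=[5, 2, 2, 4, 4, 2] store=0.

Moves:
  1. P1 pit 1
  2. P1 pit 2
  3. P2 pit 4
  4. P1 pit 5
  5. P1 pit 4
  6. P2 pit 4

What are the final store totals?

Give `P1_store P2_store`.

Answer: 2 1

Derivation:
Move 1: P1 pit1 -> P1=[4,0,3,5,6,4](0) P2=[5,2,2,4,4,2](0)
Move 2: P1 pit2 -> P1=[4,0,0,6,7,5](0) P2=[5,2,2,4,4,2](0)
Move 3: P2 pit4 -> P1=[5,1,0,6,7,5](0) P2=[5,2,2,4,0,3](1)
Move 4: P1 pit5 -> P1=[5,1,0,6,7,0](1) P2=[6,3,3,5,0,3](1)
Move 5: P1 pit4 -> P1=[5,1,0,6,0,1](2) P2=[7,4,4,6,1,3](1)
Move 6: P2 pit4 -> P1=[5,1,0,6,0,1](2) P2=[7,4,4,6,0,4](1)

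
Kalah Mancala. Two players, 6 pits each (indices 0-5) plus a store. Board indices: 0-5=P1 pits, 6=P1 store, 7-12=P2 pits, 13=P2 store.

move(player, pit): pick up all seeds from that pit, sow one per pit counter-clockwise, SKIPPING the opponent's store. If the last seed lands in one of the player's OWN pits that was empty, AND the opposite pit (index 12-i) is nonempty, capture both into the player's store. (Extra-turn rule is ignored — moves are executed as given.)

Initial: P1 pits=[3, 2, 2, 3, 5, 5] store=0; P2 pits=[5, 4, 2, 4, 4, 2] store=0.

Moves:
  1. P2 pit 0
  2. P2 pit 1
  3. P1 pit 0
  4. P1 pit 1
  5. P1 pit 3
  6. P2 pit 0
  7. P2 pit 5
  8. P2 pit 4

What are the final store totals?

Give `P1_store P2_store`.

Answer: 1 3

Derivation:
Move 1: P2 pit0 -> P1=[3,2,2,3,5,5](0) P2=[0,5,3,5,5,3](0)
Move 2: P2 pit1 -> P1=[3,2,2,3,5,5](0) P2=[0,0,4,6,6,4](1)
Move 3: P1 pit0 -> P1=[0,3,3,4,5,5](0) P2=[0,0,4,6,6,4](1)
Move 4: P1 pit1 -> P1=[0,0,4,5,6,5](0) P2=[0,0,4,6,6,4](1)
Move 5: P1 pit3 -> P1=[0,0,4,0,7,6](1) P2=[1,1,4,6,6,4](1)
Move 6: P2 pit0 -> P1=[0,0,4,0,7,6](1) P2=[0,2,4,6,6,4](1)
Move 7: P2 pit5 -> P1=[1,1,5,0,7,6](1) P2=[0,2,4,6,6,0](2)
Move 8: P2 pit4 -> P1=[2,2,6,1,7,6](1) P2=[0,2,4,6,0,1](3)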